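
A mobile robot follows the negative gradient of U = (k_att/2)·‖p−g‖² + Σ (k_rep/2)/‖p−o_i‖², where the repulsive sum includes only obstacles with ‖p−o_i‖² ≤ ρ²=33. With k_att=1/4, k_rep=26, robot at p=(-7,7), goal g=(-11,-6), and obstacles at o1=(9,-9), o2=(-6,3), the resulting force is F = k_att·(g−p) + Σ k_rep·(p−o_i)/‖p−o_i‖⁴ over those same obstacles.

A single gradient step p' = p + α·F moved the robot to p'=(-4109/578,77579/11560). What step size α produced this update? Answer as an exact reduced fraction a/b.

F_att = 1/4·(g−p) = 1/4·(-4,-13) = (-1.0000,-3.2500)
o1: d²=512 > ρ²=33 → inactive
o2: d²=17 ≤ ρ²=33; F_rep = 26·(-1,4)/17² = (-0.0900,0.3599)
F = F_att + ΣF_rep = (-1.0900,-2.8901)
Δp = p'−p = (-0.1090,-0.2890); α = Δx/Fx = (-63/578) / (-315/289) = 1/10
check: Δy/Fy = (-3341/11560) / (-3341/1156) = 1/10 ✓

α = 1/10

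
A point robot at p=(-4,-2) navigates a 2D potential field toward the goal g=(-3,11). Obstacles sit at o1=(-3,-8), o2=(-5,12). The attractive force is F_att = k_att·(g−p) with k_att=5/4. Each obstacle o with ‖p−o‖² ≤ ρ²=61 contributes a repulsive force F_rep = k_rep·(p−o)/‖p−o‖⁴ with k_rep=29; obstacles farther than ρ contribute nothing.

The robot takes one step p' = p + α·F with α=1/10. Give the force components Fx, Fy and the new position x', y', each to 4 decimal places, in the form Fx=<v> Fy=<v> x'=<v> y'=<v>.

Fx=1.2288 Fy=16.3771 x'=-3.8771 y'=-0.3623

F_att = 5/4·(g−p) = 5/4·(1,13) = (1.2500,16.2500)
o1: d²=37 ≤ ρ²=61; F_rep = 29·(-1,6)/37² = (-0.0212,0.1271)
o2: d²=197 > ρ²=61 → inactive
F = F_att + ΣF_rep = (1.2288,16.3771)
p' = p + 1/10·F = (-3.8771,-0.3623)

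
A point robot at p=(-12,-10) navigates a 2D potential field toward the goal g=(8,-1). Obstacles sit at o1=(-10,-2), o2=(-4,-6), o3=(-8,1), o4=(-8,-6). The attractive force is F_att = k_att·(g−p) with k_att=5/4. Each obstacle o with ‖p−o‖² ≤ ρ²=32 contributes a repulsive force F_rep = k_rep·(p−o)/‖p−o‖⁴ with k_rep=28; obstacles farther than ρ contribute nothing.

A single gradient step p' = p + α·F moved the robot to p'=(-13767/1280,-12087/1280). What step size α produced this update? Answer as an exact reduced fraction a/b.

F_att = 5/4·(g−p) = 5/4·(20,9) = (25.0000,11.2500)
o1: d²=68 > ρ²=32 → inactive
o2: d²=80 > ρ²=32 → inactive
o3: d²=137 > ρ²=32 → inactive
o4: d²=32 ≤ ρ²=32; F_rep = 28·(-4,-4)/32² = (-0.1094,-0.1094)
F = F_att + ΣF_rep = (24.8906,11.1406)
Δp = p'−p = (1.2445,0.5570); α = Δx/Fx = (1593/1280) / (1593/64) = 1/20
check: Δy/Fy = (713/1280) / (713/64) = 1/20 ✓

α = 1/20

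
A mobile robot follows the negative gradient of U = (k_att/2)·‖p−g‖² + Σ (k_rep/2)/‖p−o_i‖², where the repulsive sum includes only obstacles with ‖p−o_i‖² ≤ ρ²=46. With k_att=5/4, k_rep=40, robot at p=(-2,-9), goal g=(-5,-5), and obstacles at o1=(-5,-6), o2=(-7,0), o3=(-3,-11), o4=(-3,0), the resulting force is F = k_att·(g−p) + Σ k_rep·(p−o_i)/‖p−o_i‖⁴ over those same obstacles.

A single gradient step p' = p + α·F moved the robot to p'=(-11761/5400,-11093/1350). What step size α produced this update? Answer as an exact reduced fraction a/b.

α = 1/10

F_att = 5/4·(g−p) = 5/4·(-3,4) = (-3.7500,5.0000)
o1: d²=18 ≤ ρ²=46; F_rep = 40·(3,-3)/18² = (0.3704,-0.3704)
o2: d²=106 > ρ²=46 → inactive
o3: d²=5 ≤ ρ²=46; F_rep = 40·(1,2)/5² = (1.6000,3.2000)
o4: d²=82 > ρ²=46 → inactive
F = F_att + ΣF_rep = (-1.7796,7.8296)
Δp = p'−p = (-0.1780,0.7830); α = Δx/Fx = (-961/5400) / (-961/540) = 1/10
check: Δy/Fy = (1057/1350) / (1057/135) = 1/10 ✓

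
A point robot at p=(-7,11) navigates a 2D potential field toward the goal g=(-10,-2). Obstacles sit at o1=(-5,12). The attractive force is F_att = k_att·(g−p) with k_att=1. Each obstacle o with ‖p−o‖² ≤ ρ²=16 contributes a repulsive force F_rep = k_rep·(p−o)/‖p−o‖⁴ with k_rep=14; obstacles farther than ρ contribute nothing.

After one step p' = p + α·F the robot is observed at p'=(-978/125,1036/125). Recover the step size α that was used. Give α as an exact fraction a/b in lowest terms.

F_att = 1·(g−p) = 1·(-3,-13) = (-3.0000,-13.0000)
o1: d²=5 ≤ ρ²=16; F_rep = 14·(-2,-1)/5² = (-1.1200,-0.5600)
F = F_att + ΣF_rep = (-4.1200,-13.5600)
Δp = p'−p = (-0.8240,-2.7120); α = Δx/Fx = (-103/125) / (-103/25) = 1/5
check: Δy/Fy = (-339/125) / (-339/25) = 1/5 ✓

α = 1/5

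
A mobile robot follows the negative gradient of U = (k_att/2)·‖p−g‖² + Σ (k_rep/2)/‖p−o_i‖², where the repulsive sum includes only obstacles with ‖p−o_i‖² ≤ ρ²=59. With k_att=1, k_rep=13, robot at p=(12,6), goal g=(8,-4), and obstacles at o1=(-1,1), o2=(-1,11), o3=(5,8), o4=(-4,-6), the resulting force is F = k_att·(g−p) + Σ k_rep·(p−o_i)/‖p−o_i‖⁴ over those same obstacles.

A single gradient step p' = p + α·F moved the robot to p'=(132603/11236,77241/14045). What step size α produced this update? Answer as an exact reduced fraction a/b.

α = 1/20

F_att = 1·(g−p) = 1·(-4,-10) = (-4.0000,-10.0000)
o1: d²=194 > ρ²=59 → inactive
o2: d²=194 > ρ²=59 → inactive
o3: d²=53 ≤ ρ²=59; F_rep = 13·(7,-2)/53² = (0.0324,-0.0093)
o4: d²=400 > ρ²=59 → inactive
F = F_att + ΣF_rep = (-3.9676,-10.0093)
Δp = p'−p = (-0.1984,-0.5005); α = Δx/Fx = (-2229/11236) / (-11145/2809) = 1/20
check: Δy/Fy = (-7029/14045) / (-28116/2809) = 1/20 ✓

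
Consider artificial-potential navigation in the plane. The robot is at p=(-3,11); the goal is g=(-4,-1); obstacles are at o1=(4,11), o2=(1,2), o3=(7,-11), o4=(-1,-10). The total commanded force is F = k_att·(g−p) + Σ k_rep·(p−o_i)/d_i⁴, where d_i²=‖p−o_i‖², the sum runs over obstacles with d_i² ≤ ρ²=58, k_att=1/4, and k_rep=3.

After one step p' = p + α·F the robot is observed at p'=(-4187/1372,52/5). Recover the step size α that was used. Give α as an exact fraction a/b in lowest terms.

α = 1/5

F_att = 1/4·(g−p) = 1/4·(-1,-12) = (-0.2500,-3.0000)
o1: d²=49 ≤ ρ²=58; F_rep = 3·(-7,0)/49² = (-0.0087,0.0000)
o2: d²=97 > ρ²=58 → inactive
o3: d²=584 > ρ²=58 → inactive
o4: d²=445 > ρ²=58 → inactive
F = F_att + ΣF_rep = (-0.2587,-3.0000)
Δp = p'−p = (-0.0517,-0.6000); α = Δx/Fx = (-71/1372) / (-355/1372) = 1/5
check: Δy/Fy = (-3/5) / (-3) = 1/5 ✓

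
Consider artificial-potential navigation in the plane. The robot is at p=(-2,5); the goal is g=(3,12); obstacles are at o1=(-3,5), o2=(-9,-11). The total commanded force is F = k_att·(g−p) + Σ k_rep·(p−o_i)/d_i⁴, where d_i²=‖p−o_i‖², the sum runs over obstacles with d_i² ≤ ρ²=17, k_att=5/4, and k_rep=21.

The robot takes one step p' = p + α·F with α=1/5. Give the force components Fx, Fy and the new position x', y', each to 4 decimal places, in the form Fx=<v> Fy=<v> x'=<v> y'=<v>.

F_att = 5/4·(g−p) = 5/4·(5,7) = (6.2500,8.7500)
o1: d²=1 ≤ ρ²=17; F_rep = 21·(1,0)/1² = (21.0000,0.0000)
o2: d²=305 > ρ²=17 → inactive
F = F_att + ΣF_rep = (27.2500,8.7500)
p' = p + 1/5·F = (3.4500,6.7500)

Fx=27.2500 Fy=8.7500 x'=3.4500 y'=6.7500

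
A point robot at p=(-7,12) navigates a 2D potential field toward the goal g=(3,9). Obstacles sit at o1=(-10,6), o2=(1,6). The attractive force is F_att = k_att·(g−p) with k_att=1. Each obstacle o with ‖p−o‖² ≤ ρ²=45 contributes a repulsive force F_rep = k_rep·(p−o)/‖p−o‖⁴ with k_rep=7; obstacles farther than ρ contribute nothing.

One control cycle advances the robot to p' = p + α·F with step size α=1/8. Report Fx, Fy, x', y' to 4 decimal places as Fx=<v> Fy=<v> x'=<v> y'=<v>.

Fx=10.0104 Fy=-2.9793 x'=-5.7487 y'=11.6276

F_att = 1·(g−p) = 1·(10,-3) = (10.0000,-3.0000)
o1: d²=45 ≤ ρ²=45; F_rep = 7·(3,6)/45² = (0.0104,0.0207)
o2: d²=100 > ρ²=45 → inactive
F = F_att + ΣF_rep = (10.0104,-2.9793)
p' = p + 1/8·F = (-5.7487,11.6276)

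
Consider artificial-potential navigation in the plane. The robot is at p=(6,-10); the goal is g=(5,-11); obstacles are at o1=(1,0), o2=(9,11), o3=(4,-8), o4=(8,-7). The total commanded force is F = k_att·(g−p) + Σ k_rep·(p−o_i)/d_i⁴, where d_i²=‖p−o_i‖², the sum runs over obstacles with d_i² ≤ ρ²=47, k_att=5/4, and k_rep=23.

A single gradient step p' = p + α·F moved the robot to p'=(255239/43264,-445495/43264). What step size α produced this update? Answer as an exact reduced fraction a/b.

α = 1/8

F_att = 5/4·(g−p) = 5/4·(-1,-1) = (-1.2500,-1.2500)
o1: d²=125 > ρ²=47 → inactive
o2: d²=450 > ρ²=47 → inactive
o3: d²=8 ≤ ρ²=47; F_rep = 23·(2,-2)/8² = (0.7188,-0.7188)
o4: d²=13 ≤ ρ²=47; F_rep = 23·(-2,-3)/13² = (-0.2722,-0.4083)
F = F_att + ΣF_rep = (-0.8034,-2.3770)
Δp = p'−p = (-0.1004,-0.2971); α = Δx/Fx = (-4345/43264) / (-4345/5408) = 1/8
check: Δy/Fy = (-12855/43264) / (-12855/5408) = 1/8 ✓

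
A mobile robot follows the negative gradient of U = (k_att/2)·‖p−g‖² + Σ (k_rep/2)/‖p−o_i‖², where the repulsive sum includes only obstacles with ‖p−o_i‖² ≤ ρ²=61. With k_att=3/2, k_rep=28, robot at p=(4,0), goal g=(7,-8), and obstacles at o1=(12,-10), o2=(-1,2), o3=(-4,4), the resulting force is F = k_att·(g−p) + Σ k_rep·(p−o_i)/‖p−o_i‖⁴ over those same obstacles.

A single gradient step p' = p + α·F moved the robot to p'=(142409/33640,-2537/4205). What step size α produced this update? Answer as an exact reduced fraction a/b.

α = 1/20

F_att = 3/2·(g−p) = 3/2·(3,-8) = (4.5000,-12.0000)
o1: d²=164 > ρ²=61 → inactive
o2: d²=29 ≤ ρ²=61; F_rep = 28·(5,-2)/29² = (0.1665,-0.0666)
o3: d²=80 > ρ²=61 → inactive
F = F_att + ΣF_rep = (4.6665,-12.0666)
Δp = p'−p = (0.2333,-0.6033); α = Δx/Fx = (7849/33640) / (7849/1682) = 1/20
check: Δy/Fy = (-2537/4205) / (-10148/841) = 1/20 ✓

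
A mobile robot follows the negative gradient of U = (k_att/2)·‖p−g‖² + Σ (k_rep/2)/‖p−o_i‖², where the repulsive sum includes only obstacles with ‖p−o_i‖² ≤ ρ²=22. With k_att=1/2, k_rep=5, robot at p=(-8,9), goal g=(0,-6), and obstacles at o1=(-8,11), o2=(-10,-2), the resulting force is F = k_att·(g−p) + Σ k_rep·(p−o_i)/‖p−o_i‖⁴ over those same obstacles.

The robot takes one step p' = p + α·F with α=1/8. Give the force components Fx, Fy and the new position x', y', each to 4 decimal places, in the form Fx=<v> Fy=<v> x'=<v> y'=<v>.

F_att = 1/2·(g−p) = 1/2·(8,-15) = (4.0000,-7.5000)
o1: d²=4 ≤ ρ²=22; F_rep = 5·(0,-2)/4² = (0.0000,-0.6250)
o2: d²=125 > ρ²=22 → inactive
F = F_att + ΣF_rep = (4.0000,-8.1250)
p' = p + 1/8·F = (-7.5000,7.9844)

Fx=4.0000 Fy=-8.1250 x'=-7.5000 y'=7.9844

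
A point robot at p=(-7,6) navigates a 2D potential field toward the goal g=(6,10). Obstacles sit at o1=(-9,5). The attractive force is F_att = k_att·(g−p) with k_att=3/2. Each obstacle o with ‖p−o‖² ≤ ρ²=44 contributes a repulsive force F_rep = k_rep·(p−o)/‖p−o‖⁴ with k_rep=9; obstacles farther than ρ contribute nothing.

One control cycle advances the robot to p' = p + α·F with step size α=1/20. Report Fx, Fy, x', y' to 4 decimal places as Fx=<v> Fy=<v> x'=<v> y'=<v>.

Fx=20.2200 Fy=6.3600 x'=-5.9890 y'=6.3180

F_att = 3/2·(g−p) = 3/2·(13,4) = (19.5000,6.0000)
o1: d²=5 ≤ ρ²=44; F_rep = 9·(2,1)/5² = (0.7200,0.3600)
F = F_att + ΣF_rep = (20.2200,6.3600)
p' = p + 1/20·F = (-5.9890,6.3180)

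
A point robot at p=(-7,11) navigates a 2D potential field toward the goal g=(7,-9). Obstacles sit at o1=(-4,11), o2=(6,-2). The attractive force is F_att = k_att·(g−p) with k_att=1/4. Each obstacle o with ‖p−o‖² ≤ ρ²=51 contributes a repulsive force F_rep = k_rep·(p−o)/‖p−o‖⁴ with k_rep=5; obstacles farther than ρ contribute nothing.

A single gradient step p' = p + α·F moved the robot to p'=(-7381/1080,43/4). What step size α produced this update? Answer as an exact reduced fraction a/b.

F_att = 1/4·(g−p) = 1/4·(14,-20) = (3.5000,-5.0000)
o1: d²=9 ≤ ρ²=51; F_rep = 5·(-3,0)/9² = (-0.1852,0.0000)
o2: d²=338 > ρ²=51 → inactive
F = F_att + ΣF_rep = (3.3148,-5.0000)
Δp = p'−p = (0.1657,-0.2500); α = Δx/Fx = (179/1080) / (179/54) = 1/20
check: Δy/Fy = (-1/4) / (-5) = 1/20 ✓

α = 1/20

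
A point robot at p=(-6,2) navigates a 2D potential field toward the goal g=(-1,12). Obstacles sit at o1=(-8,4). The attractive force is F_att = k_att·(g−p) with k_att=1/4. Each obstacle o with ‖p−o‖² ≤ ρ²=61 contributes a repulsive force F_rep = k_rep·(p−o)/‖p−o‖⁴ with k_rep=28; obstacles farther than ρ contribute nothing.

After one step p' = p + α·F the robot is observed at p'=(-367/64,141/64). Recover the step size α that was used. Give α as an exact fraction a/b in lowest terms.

F_att = 1/4·(g−p) = 1/4·(5,10) = (1.2500,2.5000)
o1: d²=8 ≤ ρ²=61; F_rep = 28·(2,-2)/8² = (0.8750,-0.8750)
F = F_att + ΣF_rep = (2.1250,1.6250)
Δp = p'−p = (0.2656,0.2031); α = Δx/Fx = (17/64) / (17/8) = 1/8
check: Δy/Fy = (13/64) / (13/8) = 1/8 ✓

α = 1/8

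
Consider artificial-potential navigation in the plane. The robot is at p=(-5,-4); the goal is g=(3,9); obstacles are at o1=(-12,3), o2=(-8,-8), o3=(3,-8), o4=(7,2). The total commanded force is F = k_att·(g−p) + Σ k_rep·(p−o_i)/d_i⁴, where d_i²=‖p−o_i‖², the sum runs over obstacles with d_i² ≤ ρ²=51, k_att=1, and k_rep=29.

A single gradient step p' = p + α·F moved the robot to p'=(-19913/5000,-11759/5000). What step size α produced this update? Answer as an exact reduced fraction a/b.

α = 1/8

F_att = 1·(g−p) = 1·(8,13) = (8.0000,13.0000)
o1: d²=98 > ρ²=51 → inactive
o2: d²=25 ≤ ρ²=51; F_rep = 29·(3,4)/25² = (0.1392,0.1856)
o3: d²=80 > ρ²=51 → inactive
o4: d²=180 > ρ²=51 → inactive
F = F_att + ΣF_rep = (8.1392,13.1856)
Δp = p'−p = (1.0174,1.6482); α = Δx/Fx = (5087/5000) / (5087/625) = 1/8
check: Δy/Fy = (8241/5000) / (8241/625) = 1/8 ✓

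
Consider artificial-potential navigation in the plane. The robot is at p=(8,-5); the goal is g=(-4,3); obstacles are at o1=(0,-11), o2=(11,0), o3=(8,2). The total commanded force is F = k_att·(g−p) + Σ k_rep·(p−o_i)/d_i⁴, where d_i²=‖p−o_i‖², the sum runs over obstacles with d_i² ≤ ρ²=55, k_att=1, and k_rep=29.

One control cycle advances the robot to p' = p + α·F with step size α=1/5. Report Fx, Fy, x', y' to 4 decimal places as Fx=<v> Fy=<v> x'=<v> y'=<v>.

Fx=-12.0753 Fy=7.7900 x'=5.5849 y'=-3.4420

F_att = 1·(g−p) = 1·(-12,8) = (-12.0000,8.0000)
o1: d²=100 > ρ²=55 → inactive
o2: d²=34 ≤ ρ²=55; F_rep = 29·(-3,-5)/34² = (-0.0753,-0.1254)
o3: d²=49 ≤ ρ²=55; F_rep = 29·(0,-7)/49² = (0.0000,-0.0845)
F = F_att + ΣF_rep = (-12.0753,7.7900)
p' = p + 1/5·F = (5.5849,-3.4420)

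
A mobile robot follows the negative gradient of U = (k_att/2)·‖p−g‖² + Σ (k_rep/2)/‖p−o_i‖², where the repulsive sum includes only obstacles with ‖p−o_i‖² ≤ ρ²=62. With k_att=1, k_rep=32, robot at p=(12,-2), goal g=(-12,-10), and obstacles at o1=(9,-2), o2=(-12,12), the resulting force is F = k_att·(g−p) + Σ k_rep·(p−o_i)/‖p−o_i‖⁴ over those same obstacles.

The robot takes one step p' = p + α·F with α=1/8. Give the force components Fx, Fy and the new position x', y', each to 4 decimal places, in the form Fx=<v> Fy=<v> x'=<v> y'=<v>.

F_att = 1·(g−p) = 1·(-24,-8) = (-24.0000,-8.0000)
o1: d²=9 ≤ ρ²=62; F_rep = 32·(3,0)/9² = (1.1852,0.0000)
o2: d²=772 > ρ²=62 → inactive
F = F_att + ΣF_rep = (-22.8148,-8.0000)
p' = p + 1/8·F = (9.1481,-3.0000)

Fx=-22.8148 Fy=-8.0000 x'=9.1481 y'=-3.0000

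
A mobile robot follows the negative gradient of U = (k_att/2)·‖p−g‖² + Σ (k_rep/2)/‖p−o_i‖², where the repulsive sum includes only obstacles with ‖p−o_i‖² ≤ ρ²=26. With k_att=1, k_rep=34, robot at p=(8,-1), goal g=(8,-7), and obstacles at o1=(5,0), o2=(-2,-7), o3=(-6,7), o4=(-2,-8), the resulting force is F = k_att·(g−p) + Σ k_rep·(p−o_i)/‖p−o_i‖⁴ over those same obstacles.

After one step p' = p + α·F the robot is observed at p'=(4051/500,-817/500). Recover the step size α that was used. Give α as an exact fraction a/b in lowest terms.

F_att = 1·(g−p) = 1·(0,-6) = (0.0000,-6.0000)
o1: d²=10 ≤ ρ²=26; F_rep = 34·(3,-1)/10² = (1.0200,-0.3400)
o2: d²=136 > ρ²=26 → inactive
o3: d²=260 > ρ²=26 → inactive
o4: d²=149 > ρ²=26 → inactive
F = F_att + ΣF_rep = (1.0200,-6.3400)
Δp = p'−p = (0.1020,-0.6340); α = Δx/Fx = (51/500) / (51/50) = 1/10
check: Δy/Fy = (-317/500) / (-317/50) = 1/10 ✓

α = 1/10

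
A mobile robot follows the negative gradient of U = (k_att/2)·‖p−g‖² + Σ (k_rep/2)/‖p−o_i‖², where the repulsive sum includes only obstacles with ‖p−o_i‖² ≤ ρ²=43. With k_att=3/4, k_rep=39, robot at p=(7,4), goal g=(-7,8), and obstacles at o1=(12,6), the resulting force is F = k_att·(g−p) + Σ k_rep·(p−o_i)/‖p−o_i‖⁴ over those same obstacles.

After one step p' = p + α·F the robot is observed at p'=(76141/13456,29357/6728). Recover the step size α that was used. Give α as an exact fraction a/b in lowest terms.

α = 1/8

F_att = 3/4·(g−p) = 3/4·(-14,4) = (-10.5000,3.0000)
o1: d²=29 ≤ ρ²=43; F_rep = 39·(-5,-2)/29² = (-0.2319,-0.0927)
F = F_att + ΣF_rep = (-10.7319,2.9073)
Δp = p'−p = (-1.3415,0.3634); α = Δx/Fx = (-18051/13456) / (-18051/1682) = 1/8
check: Δy/Fy = (2445/6728) / (2445/841) = 1/8 ✓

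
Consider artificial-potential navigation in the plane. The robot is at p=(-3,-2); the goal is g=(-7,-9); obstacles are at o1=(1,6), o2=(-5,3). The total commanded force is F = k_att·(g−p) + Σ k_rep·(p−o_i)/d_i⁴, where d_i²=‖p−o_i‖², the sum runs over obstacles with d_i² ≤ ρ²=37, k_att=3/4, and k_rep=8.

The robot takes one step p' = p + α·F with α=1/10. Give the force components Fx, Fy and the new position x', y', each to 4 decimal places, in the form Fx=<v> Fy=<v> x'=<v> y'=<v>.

Fx=-2.9810 Fy=-5.2976 x'=-3.2981 y'=-2.5298

F_att = 3/4·(g−p) = 3/4·(-4,-7) = (-3.0000,-5.2500)
o1: d²=80 > ρ²=37 → inactive
o2: d²=29 ≤ ρ²=37; F_rep = 8·(2,-5)/29² = (0.0190,-0.0476)
F = F_att + ΣF_rep = (-2.9810,-5.2976)
p' = p + 1/10·F = (-3.2981,-2.5298)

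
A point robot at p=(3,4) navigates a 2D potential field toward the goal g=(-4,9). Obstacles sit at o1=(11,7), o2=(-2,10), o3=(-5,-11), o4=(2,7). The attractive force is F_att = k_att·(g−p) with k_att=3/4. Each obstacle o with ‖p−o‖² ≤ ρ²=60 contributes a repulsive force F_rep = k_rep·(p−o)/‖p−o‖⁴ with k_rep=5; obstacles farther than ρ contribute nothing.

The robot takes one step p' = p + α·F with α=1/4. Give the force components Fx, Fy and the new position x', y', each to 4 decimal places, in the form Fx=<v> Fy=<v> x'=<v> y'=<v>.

Fx=-5.2000 Fy=3.6000 x'=1.7000 y'=4.9000

F_att = 3/4·(g−p) = 3/4·(-7,5) = (-5.2500,3.7500)
o1: d²=73 > ρ²=60 → inactive
o2: d²=61 > ρ²=60 → inactive
o3: d²=289 > ρ²=60 → inactive
o4: d²=10 ≤ ρ²=60; F_rep = 5·(1,-3)/10² = (0.0500,-0.1500)
F = F_att + ΣF_rep = (-5.2000,3.6000)
p' = p + 1/4·F = (1.7000,4.9000)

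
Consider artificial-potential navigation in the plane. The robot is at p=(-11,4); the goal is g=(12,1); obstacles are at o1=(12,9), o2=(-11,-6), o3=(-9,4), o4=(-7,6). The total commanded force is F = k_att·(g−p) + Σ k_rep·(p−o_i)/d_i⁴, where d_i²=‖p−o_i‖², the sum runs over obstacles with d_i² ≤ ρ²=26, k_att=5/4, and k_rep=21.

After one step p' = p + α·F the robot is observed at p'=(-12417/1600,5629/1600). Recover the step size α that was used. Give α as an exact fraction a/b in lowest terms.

α = 1/8

F_att = 5/4·(g−p) = 5/4·(23,-3) = (28.7500,-3.7500)
o1: d²=554 > ρ²=26 → inactive
o2: d²=100 > ρ²=26 → inactive
o3: d²=4 ≤ ρ²=26; F_rep = 21·(-2,0)/4² = (-2.6250,0.0000)
o4: d²=20 ≤ ρ²=26; F_rep = 21·(-4,-2)/20² = (-0.2100,-0.1050)
F = F_att + ΣF_rep = (25.9150,-3.8550)
Δp = p'−p = (3.2394,-0.4819); α = Δx/Fx = (5183/1600) / (5183/200) = 1/8
check: Δy/Fy = (-771/1600) / (-771/200) = 1/8 ✓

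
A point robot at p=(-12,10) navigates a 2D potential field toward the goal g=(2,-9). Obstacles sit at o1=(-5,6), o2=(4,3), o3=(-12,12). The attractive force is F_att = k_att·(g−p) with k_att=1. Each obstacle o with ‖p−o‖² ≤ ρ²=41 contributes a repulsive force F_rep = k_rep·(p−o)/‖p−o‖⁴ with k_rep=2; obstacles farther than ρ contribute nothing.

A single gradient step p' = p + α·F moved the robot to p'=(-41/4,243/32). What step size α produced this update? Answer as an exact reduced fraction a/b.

α = 1/8

F_att = 1·(g−p) = 1·(14,-19) = (14.0000,-19.0000)
o1: d²=65 > ρ²=41 → inactive
o2: d²=305 > ρ²=41 → inactive
o3: d²=4 ≤ ρ²=41; F_rep = 2·(0,-2)/4² = (0.0000,-0.2500)
F = F_att + ΣF_rep = (14.0000,-19.2500)
Δp = p'−p = (1.7500,-2.4062); α = Δx/Fx = (7/4) / (14) = 1/8
check: Δy/Fy = (-77/32) / (-77/4) = 1/8 ✓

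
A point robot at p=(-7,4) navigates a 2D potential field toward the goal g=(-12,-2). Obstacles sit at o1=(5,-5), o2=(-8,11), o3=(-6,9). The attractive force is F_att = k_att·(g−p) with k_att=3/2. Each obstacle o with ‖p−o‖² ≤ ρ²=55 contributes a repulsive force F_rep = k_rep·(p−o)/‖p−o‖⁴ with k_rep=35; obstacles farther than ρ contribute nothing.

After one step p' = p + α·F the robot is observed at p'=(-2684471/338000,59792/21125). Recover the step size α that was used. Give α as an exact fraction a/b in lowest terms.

α = 1/8

F_att = 3/2·(g−p) = 3/2·(-5,-6) = (-7.5000,-9.0000)
o1: d²=225 > ρ²=55 → inactive
o2: d²=50 ≤ ρ²=55; F_rep = 35·(1,-7)/50² = (0.0140,-0.0980)
o3: d²=26 ≤ ρ²=55; F_rep = 35·(-1,-5)/26² = (-0.0518,-0.2589)
F = F_att + ΣF_rep = (-7.5378,-9.3569)
Δp = p'−p = (-0.9422,-1.1696); α = Δx/Fx = (-318471/338000) / (-318471/42250) = 1/8
check: Δy/Fy = (-24708/21125) / (-197664/21125) = 1/8 ✓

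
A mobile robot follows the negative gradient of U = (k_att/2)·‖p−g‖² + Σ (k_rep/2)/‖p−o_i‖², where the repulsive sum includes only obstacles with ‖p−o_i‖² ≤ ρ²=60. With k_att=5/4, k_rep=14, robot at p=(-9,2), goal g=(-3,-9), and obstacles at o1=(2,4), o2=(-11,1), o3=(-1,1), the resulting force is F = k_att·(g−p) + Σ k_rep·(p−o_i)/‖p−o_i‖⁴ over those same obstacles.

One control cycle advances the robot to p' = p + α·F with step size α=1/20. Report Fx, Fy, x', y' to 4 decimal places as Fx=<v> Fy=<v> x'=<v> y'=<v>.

Fx=8.6200 Fy=-13.1900 x'=-8.5690 y'=1.3405

F_att = 5/4·(g−p) = 5/4·(6,-11) = (7.5000,-13.7500)
o1: d²=125 > ρ²=60 → inactive
o2: d²=5 ≤ ρ²=60; F_rep = 14·(2,1)/5² = (1.1200,0.5600)
o3: d²=65 > ρ²=60 → inactive
F = F_att + ΣF_rep = (8.6200,-13.1900)
p' = p + 1/20·F = (-8.5690,1.3405)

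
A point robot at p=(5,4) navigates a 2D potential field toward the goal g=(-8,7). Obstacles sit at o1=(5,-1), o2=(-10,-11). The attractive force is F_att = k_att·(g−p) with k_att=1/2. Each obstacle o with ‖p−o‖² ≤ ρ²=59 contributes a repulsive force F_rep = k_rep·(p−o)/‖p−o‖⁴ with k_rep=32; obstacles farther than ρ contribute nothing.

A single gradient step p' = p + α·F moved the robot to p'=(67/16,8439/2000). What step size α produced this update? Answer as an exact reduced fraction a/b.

F_att = 1/2·(g−p) = 1/2·(-13,3) = (-6.5000,1.5000)
o1: d²=25 ≤ ρ²=59; F_rep = 32·(0,5)/25² = (0.0000,0.2560)
o2: d²=450 > ρ²=59 → inactive
F = F_att + ΣF_rep = (-6.5000,1.7560)
Δp = p'−p = (-0.8125,0.2195); α = Δx/Fx = (-13/16) / (-13/2) = 1/8
check: Δy/Fy = (439/2000) / (439/250) = 1/8 ✓

α = 1/8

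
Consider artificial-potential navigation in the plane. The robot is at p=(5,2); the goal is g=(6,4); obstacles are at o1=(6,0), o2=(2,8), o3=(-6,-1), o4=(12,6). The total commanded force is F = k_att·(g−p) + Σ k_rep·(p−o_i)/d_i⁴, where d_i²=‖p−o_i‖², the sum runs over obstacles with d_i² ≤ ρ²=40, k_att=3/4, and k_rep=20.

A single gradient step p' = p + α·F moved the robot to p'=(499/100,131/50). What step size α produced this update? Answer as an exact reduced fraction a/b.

F_att = 3/4·(g−p) = 3/4·(1,2) = (0.7500,1.5000)
o1: d²=5 ≤ ρ²=40; F_rep = 20·(-1,2)/5² = (-0.8000,1.6000)
o2: d²=45 > ρ²=40 → inactive
o3: d²=130 > ρ²=40 → inactive
o4: d²=65 > ρ²=40 → inactive
F = F_att + ΣF_rep = (-0.0500,3.1000)
Δp = p'−p = (-0.0100,0.6200); α = Δx/Fx = (-1/100) / (-1/20) = 1/5
check: Δy/Fy = (31/50) / (31/10) = 1/5 ✓

α = 1/5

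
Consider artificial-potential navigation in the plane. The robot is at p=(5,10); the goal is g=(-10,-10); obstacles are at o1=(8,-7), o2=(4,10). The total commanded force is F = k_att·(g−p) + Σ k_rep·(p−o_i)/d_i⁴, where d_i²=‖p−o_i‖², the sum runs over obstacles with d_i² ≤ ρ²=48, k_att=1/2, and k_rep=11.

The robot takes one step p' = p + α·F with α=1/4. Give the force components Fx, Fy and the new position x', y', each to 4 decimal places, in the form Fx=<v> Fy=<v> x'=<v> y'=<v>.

F_att = 1/2·(g−p) = 1/2·(-15,-20) = (-7.5000,-10.0000)
o1: d²=298 > ρ²=48 → inactive
o2: d²=1 ≤ ρ²=48; F_rep = 11·(1,0)/1² = (11.0000,0.0000)
F = F_att + ΣF_rep = (3.5000,-10.0000)
p' = p + 1/4·F = (5.8750,7.5000)

Fx=3.5000 Fy=-10.0000 x'=5.8750 y'=7.5000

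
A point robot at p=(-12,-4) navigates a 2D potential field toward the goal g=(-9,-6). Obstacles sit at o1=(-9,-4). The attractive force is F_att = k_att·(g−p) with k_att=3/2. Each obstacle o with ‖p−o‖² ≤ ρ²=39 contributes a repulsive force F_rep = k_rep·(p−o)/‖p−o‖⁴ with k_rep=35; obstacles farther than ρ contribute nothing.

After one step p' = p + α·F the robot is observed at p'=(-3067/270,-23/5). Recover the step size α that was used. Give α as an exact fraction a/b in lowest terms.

α = 1/5

F_att = 3/2·(g−p) = 3/2·(3,-2) = (4.5000,-3.0000)
o1: d²=9 ≤ ρ²=39; F_rep = 35·(-3,0)/9² = (-1.2963,0.0000)
F = F_att + ΣF_rep = (3.2037,-3.0000)
Δp = p'−p = (0.6407,-0.6000); α = Δx/Fx = (173/270) / (173/54) = 1/5
check: Δy/Fy = (-3/5) / (-3) = 1/5 ✓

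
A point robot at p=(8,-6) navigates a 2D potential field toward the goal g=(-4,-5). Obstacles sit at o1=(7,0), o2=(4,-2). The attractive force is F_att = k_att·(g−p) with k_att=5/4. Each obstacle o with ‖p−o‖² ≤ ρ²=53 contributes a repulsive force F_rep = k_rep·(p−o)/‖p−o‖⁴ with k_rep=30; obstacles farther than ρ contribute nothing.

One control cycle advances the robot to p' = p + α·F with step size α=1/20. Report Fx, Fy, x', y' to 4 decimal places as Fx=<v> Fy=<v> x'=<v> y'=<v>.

Fx=-14.8609 Fy=1.0013 x'=7.2570 y'=-5.9499

F_att = 5/4·(g−p) = 5/4·(-12,1) = (-15.0000,1.2500)
o1: d²=37 ≤ ρ²=53; F_rep = 30·(1,-6)/37² = (0.0219,-0.1315)
o2: d²=32 ≤ ρ²=53; F_rep = 30·(4,-4)/32² = (0.1172,-0.1172)
F = F_att + ΣF_rep = (-14.8609,1.0013)
p' = p + 1/20·F = (7.2570,-5.9499)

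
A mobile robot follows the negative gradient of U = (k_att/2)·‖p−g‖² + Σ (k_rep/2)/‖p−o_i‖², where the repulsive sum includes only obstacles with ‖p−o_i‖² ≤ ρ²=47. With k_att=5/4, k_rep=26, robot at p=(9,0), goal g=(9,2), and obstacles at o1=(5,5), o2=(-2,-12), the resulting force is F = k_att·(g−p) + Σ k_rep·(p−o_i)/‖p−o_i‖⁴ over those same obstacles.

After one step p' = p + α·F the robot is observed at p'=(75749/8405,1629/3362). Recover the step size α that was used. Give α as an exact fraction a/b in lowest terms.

α = 1/5

F_att = 5/4·(g−p) = 5/4·(0,2) = (0.0000,2.5000)
o1: d²=41 ≤ ρ²=47; F_rep = 26·(4,-5)/41² = (0.0619,-0.0773)
o2: d²=265 > ρ²=47 → inactive
F = F_att + ΣF_rep = (0.0619,2.4227)
Δp = p'−p = (0.0124,0.4845); α = Δx/Fx = (104/8405) / (104/1681) = 1/5
check: Δy/Fy = (1629/3362) / (8145/3362) = 1/5 ✓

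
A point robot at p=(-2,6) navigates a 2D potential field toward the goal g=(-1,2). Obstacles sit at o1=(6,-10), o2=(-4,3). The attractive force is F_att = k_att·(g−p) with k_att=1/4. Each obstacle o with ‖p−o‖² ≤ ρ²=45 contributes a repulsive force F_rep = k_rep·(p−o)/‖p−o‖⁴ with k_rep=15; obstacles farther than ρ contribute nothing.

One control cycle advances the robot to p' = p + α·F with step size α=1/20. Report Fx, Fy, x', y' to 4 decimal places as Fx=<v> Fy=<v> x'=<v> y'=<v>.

F_att = 1/4·(g−p) = 1/4·(1,-4) = (0.2500,-1.0000)
o1: d²=320 > ρ²=45 → inactive
o2: d²=13 ≤ ρ²=45; F_rep = 15·(2,3)/13² = (0.1775,0.2663)
F = F_att + ΣF_rep = (0.4275,-0.7337)
p' = p + 1/20·F = (-1.9786,5.9633)

Fx=0.4275 Fy=-0.7337 x'=-1.9786 y'=5.9633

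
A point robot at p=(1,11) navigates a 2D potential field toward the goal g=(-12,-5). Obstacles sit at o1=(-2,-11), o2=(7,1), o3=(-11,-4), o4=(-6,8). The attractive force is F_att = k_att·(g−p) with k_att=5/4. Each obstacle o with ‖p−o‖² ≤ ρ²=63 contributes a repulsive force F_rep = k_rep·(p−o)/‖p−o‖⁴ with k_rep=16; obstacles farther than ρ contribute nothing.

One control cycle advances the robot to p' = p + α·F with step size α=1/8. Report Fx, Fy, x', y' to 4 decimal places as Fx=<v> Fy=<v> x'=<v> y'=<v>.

F_att = 5/4·(g−p) = 5/4·(-13,-16) = (-16.2500,-20.0000)
o1: d²=493 > ρ²=63 → inactive
o2: d²=136 > ρ²=63 → inactive
o3: d²=369 > ρ²=63 → inactive
o4: d²=58 ≤ ρ²=63; F_rep = 16·(7,3)/58² = (0.0333,0.0143)
F = F_att + ΣF_rep = (-16.2167,-19.9857)
p' = p + 1/8·F = (-1.0271,8.5018)

Fx=-16.2167 Fy=-19.9857 x'=-1.0271 y'=8.5018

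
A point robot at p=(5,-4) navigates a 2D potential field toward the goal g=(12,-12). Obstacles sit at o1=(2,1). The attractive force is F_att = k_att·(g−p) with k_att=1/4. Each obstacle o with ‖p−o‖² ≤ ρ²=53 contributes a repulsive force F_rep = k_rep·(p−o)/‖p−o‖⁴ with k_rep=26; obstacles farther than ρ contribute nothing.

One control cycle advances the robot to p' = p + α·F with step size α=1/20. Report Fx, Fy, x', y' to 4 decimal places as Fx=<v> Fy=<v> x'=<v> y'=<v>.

Fx=1.8175 Fy=-2.1125 x'=5.0909 y'=-4.1056

F_att = 1/4·(g−p) = 1/4·(7,-8) = (1.7500,-2.0000)
o1: d²=34 ≤ ρ²=53; F_rep = 26·(3,-5)/34² = (0.0675,-0.1125)
F = F_att + ΣF_rep = (1.8175,-2.1125)
p' = p + 1/20·F = (5.0909,-4.1056)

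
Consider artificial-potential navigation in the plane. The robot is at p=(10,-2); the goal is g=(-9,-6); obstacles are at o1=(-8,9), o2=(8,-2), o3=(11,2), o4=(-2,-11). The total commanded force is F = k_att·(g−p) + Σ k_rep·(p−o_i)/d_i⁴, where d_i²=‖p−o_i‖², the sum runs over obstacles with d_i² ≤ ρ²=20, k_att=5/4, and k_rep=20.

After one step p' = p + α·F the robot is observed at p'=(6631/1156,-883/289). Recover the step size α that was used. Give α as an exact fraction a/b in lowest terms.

α = 1/5

F_att = 5/4·(g−p) = 5/4·(-19,-4) = (-23.7500,-5.0000)
o1: d²=445 > ρ²=20 → inactive
o2: d²=4 ≤ ρ²=20; F_rep = 20·(2,0)/4² = (2.5000,0.0000)
o3: d²=17 ≤ ρ²=20; F_rep = 20·(-1,-4)/17² = (-0.0692,-0.2768)
o4: d²=225 > ρ²=20 → inactive
F = F_att + ΣF_rep = (-21.3192,-5.2768)
Δp = p'−p = (-4.2638,-1.0554); α = Δx/Fx = (-4929/1156) / (-24645/1156) = 1/5
check: Δy/Fy = (-305/289) / (-1525/289) = 1/5 ✓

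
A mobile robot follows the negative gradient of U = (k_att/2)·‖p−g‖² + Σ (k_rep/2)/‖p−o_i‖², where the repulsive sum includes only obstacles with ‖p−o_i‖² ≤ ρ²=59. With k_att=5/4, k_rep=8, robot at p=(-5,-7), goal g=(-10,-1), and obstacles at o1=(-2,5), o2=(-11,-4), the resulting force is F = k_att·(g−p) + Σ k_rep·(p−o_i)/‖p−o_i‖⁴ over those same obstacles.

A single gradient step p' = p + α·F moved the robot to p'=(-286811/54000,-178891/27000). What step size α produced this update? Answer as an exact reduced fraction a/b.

F_att = 5/4·(g−p) = 5/4·(-5,6) = (-6.2500,7.5000)
o1: d²=153 > ρ²=59 → inactive
o2: d²=45 ≤ ρ²=59; F_rep = 8·(6,-3)/45² = (0.0237,-0.0119)
F = F_att + ΣF_rep = (-6.2263,7.4881)
Δp = p'−p = (-0.3113,0.3744); α = Δx/Fx = (-16811/54000) / (-16811/2700) = 1/20
check: Δy/Fy = (10109/27000) / (10109/1350) = 1/20 ✓

α = 1/20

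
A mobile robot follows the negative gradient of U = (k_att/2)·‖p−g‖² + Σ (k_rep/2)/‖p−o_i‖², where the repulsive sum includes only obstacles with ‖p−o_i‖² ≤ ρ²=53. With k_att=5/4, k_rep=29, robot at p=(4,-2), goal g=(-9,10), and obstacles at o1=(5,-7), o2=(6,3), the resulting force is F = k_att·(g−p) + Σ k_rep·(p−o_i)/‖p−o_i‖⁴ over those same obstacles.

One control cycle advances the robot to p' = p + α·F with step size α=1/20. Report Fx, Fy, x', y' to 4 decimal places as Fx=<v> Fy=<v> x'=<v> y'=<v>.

Fx=-16.3619 Fy=15.0421 x'=3.1819 y'=-1.2479

F_att = 5/4·(g−p) = 5/4·(-13,12) = (-16.2500,15.0000)
o1: d²=26 ≤ ρ²=53; F_rep = 29·(-1,5)/26² = (-0.0429,0.2145)
o2: d²=29 ≤ ρ²=53; F_rep = 29·(-2,-5)/29² = (-0.0690,-0.1724)
F = F_att + ΣF_rep = (-16.3619,15.0421)
p' = p + 1/20·F = (3.1819,-1.2479)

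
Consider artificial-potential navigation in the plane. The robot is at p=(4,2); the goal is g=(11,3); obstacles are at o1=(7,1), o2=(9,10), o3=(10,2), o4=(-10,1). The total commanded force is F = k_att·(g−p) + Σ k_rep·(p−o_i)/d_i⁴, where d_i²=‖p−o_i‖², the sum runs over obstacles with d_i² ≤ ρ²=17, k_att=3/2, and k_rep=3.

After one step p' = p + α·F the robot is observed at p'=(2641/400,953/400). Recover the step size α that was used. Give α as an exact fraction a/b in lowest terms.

F_att = 3/2·(g−p) = 3/2·(7,1) = (10.5000,1.5000)
o1: d²=10 ≤ ρ²=17; F_rep = 3·(-3,1)/10² = (-0.0900,0.0300)
o2: d²=89 > ρ²=17 → inactive
o3: d²=36 > ρ²=17 → inactive
o4: d²=197 > ρ²=17 → inactive
F = F_att + ΣF_rep = (10.4100,1.5300)
Δp = p'−p = (2.6025,0.3825); α = Δx/Fx = (1041/400) / (1041/100) = 1/4
check: Δy/Fy = (153/400) / (153/100) = 1/4 ✓

α = 1/4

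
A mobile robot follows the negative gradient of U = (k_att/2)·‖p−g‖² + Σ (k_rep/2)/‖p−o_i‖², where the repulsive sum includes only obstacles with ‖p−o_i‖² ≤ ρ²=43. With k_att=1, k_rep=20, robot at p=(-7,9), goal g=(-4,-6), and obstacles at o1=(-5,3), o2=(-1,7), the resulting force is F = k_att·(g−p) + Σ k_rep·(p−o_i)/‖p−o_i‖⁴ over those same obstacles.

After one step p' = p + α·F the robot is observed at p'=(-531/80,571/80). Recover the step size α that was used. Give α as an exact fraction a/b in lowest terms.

F_att = 1·(g−p) = 1·(3,-15) = (3.0000,-15.0000)
o1: d²=40 ≤ ρ²=43; F_rep = 20·(-2,6)/40² = (-0.0250,0.0750)
o2: d²=40 ≤ ρ²=43; F_rep = 20·(-6,2)/40² = (-0.0750,0.0250)
F = F_att + ΣF_rep = (2.9000,-14.9000)
Δp = p'−p = (0.3625,-1.8625); α = Δx/Fx = (29/80) / (29/10) = 1/8
check: Δy/Fy = (-149/80) / (-149/10) = 1/8 ✓

α = 1/8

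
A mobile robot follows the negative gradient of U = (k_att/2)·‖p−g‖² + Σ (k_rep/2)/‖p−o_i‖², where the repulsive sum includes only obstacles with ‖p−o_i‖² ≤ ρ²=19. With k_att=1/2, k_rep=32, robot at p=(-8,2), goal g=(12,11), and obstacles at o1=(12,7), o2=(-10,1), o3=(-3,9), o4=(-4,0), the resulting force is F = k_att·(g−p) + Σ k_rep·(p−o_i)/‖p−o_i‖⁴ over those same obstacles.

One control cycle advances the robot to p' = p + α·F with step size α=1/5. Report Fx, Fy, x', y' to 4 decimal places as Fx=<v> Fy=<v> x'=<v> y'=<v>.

Fx=12.5600 Fy=5.7800 x'=-5.4880 y'=3.1560

F_att = 1/2·(g−p) = 1/2·(20,9) = (10.0000,4.5000)
o1: d²=425 > ρ²=19 → inactive
o2: d²=5 ≤ ρ²=19; F_rep = 32·(2,1)/5² = (2.5600,1.2800)
o3: d²=74 > ρ²=19 → inactive
o4: d²=20 > ρ²=19 → inactive
F = F_att + ΣF_rep = (12.5600,5.7800)
p' = p + 1/5·F = (-5.4880,3.1560)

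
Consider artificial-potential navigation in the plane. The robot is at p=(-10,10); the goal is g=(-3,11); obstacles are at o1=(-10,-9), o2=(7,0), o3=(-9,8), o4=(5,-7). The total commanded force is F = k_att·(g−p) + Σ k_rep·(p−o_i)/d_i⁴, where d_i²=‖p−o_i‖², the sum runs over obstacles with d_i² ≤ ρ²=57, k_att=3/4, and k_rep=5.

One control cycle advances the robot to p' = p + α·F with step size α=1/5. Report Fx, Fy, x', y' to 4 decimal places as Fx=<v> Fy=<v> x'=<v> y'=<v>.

Fx=5.0500 Fy=1.1500 x'=-8.9900 y'=10.2300

F_att = 3/4·(g−p) = 3/4·(7,1) = (5.2500,0.7500)
o1: d²=361 > ρ²=57 → inactive
o2: d²=389 > ρ²=57 → inactive
o3: d²=5 ≤ ρ²=57; F_rep = 5·(-1,2)/5² = (-0.2000,0.4000)
o4: d²=514 > ρ²=57 → inactive
F = F_att + ΣF_rep = (5.0500,1.1500)
p' = p + 1/5·F = (-8.9900,10.2300)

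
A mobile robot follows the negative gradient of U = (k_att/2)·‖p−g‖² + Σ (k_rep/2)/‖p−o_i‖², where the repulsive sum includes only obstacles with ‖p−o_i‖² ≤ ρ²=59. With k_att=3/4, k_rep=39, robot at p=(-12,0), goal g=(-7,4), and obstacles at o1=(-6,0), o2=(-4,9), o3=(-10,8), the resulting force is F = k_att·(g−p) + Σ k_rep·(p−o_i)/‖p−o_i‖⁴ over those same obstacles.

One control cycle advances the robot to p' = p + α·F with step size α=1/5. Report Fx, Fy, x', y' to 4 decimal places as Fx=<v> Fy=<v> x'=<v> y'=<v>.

F_att = 3/4·(g−p) = 3/4·(5,4) = (3.7500,3.0000)
o1: d²=36 ≤ ρ²=59; F_rep = 39·(-6,0)/36² = (-0.1806,0.0000)
o2: d²=145 > ρ²=59 → inactive
o3: d²=68 > ρ²=59 → inactive
F = F_att + ΣF_rep = (3.5694,3.0000)
p' = p + 1/5·F = (-11.2861,0.6000)

Fx=3.5694 Fy=3.0000 x'=-11.2861 y'=0.6000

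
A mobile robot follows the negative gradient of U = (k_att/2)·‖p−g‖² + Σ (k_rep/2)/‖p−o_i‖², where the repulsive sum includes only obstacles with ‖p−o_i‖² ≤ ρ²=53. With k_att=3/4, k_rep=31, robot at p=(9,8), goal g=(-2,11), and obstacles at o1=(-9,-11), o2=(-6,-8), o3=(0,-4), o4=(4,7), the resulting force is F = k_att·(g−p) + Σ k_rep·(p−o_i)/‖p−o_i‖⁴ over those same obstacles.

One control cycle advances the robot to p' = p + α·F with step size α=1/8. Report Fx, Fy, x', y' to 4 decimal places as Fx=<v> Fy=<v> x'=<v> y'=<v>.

F_att = 3/4·(g−p) = 3/4·(-11,3) = (-8.2500,2.2500)
o1: d²=685 > ρ²=53 → inactive
o2: d²=481 > ρ²=53 → inactive
o3: d²=225 > ρ²=53 → inactive
o4: d²=26 ≤ ρ²=53; F_rep = 31·(5,1)/26² = (0.2293,0.0459)
F = F_att + ΣF_rep = (-8.0207,2.2959)
p' = p + 1/8·F = (7.9974,8.2870)

Fx=-8.0207 Fy=2.2959 x'=7.9974 y'=8.2870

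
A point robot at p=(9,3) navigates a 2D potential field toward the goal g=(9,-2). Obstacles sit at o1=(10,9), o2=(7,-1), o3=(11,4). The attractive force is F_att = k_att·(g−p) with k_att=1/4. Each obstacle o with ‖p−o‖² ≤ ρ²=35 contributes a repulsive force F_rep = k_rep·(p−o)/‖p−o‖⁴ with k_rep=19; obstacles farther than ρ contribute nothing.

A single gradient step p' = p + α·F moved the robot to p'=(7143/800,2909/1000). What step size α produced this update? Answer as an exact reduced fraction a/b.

F_att = 1/4·(g−p) = 1/4·(0,-5) = (0.0000,-1.2500)
o1: d²=37 > ρ²=35 → inactive
o2: d²=20 ≤ ρ²=35; F_rep = 19·(2,4)/20² = (0.0950,0.1900)
o3: d²=5 ≤ ρ²=35; F_rep = 19·(-2,-1)/5² = (-1.5200,-0.7600)
F = F_att + ΣF_rep = (-1.4250,-1.8200)
Δp = p'−p = (-0.0712,-0.0910); α = Δx/Fx = (-57/800) / (-57/40) = 1/20
check: Δy/Fy = (-91/1000) / (-91/50) = 1/20 ✓

α = 1/20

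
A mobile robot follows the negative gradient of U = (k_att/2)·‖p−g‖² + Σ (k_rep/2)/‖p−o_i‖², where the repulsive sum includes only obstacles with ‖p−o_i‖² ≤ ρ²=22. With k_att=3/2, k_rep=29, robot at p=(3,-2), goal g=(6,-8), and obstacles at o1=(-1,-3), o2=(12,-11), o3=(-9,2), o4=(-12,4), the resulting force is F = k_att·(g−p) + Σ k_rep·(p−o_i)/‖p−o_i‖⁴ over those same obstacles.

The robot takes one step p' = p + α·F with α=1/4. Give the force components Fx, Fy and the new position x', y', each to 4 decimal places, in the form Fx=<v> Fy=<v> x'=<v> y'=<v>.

F_att = 3/2·(g−p) = 3/2·(3,-6) = (4.5000,-9.0000)
o1: d²=17 ≤ ρ²=22; F_rep = 29·(4,1)/17² = (0.4014,0.1003)
o2: d²=162 > ρ²=22 → inactive
o3: d²=160 > ρ²=22 → inactive
o4: d²=261 > ρ²=22 → inactive
F = F_att + ΣF_rep = (4.9014,-8.8997)
p' = p + 1/4·F = (4.2253,-4.2249)

Fx=4.9014 Fy=-8.8997 x'=4.2253 y'=-4.2249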